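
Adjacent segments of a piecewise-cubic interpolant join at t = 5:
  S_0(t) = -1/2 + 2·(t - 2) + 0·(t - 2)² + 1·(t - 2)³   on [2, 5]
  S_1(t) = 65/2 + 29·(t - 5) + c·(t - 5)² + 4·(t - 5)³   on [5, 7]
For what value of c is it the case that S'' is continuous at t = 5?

S_0''(t) = 0 + 6·(t - 2), so S_0''(5) = 18. On the right, S_1''(5) = 2c, so c = 9.

9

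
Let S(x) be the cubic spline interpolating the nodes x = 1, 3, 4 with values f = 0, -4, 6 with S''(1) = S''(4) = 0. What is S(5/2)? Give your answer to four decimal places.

Put σ_i = S'' at the i-th knot. Here h = (2, 1) and Δ = (-2, 10), so the interior equations h_(i-1)·σ_(i-1) + 2(h_(i-1)+h_i)·σ_i + h_i·σ_(i+1) = 6(Δ_i − Δ_(i-1)) read
  2·σ_0 + 6·σ_1 + 1·σ_2 = 6(Δ_1 - Δ_0) = 72
Natural end conditions: σ_0 = σ_2 = 0.
Solving the tridiagonal system: σ_0 = 0, σ_1 = 12, σ_2 = 0.
On [1, 3], S(x) = 0 - 6·(x - 1) + 0·(x - 1)² + 1·(x - 1)³.
With (x - 1) = 3/2: S(5/2) = -45/8.

-5.6250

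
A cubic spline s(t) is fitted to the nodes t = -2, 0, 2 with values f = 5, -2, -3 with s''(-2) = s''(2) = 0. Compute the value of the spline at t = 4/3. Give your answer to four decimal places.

-3.1111

Write M_i for s''(x_i). With h_i = 2, 2 and divided differences Δ_i = -7/2, -1/2, the continuity of s' gives the tridiagonal system
  2·M_0 + 8·M_1 + 2·M_2 = 6(Δ_1 - Δ_0) = 18
Natural end conditions: M_0 = M_2 = 0.
Hence M_0 = 0, M_1 = 9/4, M_2 = 0.
On [0, 2], s(t) = -2 - 2·t + 9/8·t² - 3/16·t³.
With t = 4/3: s(4/3) = -28/9.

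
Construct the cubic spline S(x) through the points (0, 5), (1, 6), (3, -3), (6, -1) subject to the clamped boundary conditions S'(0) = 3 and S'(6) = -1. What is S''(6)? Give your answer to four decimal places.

Write σ_i for S''(x_i). With h_i = 1, 2, 3 and divided differences Δ_i = 1, -9/2, 2/3, the continuity of S' gives the tridiagonal system
  1·σ_0 + 6·σ_1 + 2·σ_2 = 6(Δ_1 - Δ_0) = -33
  2·σ_1 + 10·σ_2 + 3·σ_3 = 6(Δ_2 - Δ_1) = 31
Clamped end conditions give two more equations: 2h_0·σ_0 + h_0·σ_1 = 6(Δ_0 - S'(0)) = -12 and h_2·σ_2 + 2h_2·σ_3 = 6(S'(6) - Δ_2) = -10.
Forward elimination and back-substitution give σ_0 = -47/19, σ_1 = -134/19, σ_2 = 112/19, σ_3 = -263/57.

-4.6140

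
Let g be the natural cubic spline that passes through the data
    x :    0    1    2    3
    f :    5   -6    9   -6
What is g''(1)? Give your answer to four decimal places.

Let σ_i = g''(x_i). Step sizes h_i = 1, 1, 1; slopes of the chords Δ_i = (y_(i+1) - y_i)/h_i = -11, 15, -15.
  1·σ_0 + 4·σ_1 + 1·σ_2 = 6(Δ_1 - Δ_0) = 156
  1·σ_1 + 4·σ_2 + 1·σ_3 = 6(Δ_2 - Δ_1) = -180
Natural end conditions: σ_0 = σ_3 = 0.
Hence σ_0 = 0, σ_1 = 268/5, σ_2 = -292/5, σ_3 = 0.

53.6000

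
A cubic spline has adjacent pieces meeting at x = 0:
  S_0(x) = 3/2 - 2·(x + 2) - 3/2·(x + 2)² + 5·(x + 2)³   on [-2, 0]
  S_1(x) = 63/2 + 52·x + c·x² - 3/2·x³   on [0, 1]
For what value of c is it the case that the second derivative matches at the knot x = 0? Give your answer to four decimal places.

28.5000

S_0''(x) = -3 + 30·(x + 2), so S_0''(0) = 57. On the right, S_1''(0) = 2c, so c = 57/2.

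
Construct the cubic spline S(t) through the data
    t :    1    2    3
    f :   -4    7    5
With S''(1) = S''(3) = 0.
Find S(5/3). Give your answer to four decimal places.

4.5370

Put σ_i = S'' at the i-th knot. Here h = (1, 1) and Δ = (11, -2), so the interior equations h_(i-1)·σ_(i-1) + 2(h_(i-1)+h_i)·σ_i + h_i·σ_(i+1) = 6(Δ_i − Δ_(i-1)) read
  1·σ_0 + 4·σ_1 + 1·σ_2 = 6(Δ_1 - Δ_0) = -78
Natural end conditions: σ_0 = σ_2 = 0.
Solving: σ_0 = 0, σ_1 = -39/2, σ_2 = 0.
On [1, 2], S(t) = -4 + 57/4·(t - 1) + 0·(t - 1)² - 13/4·(t - 1)³.
With (t - 1) = 2/3: S(5/3) = 245/54.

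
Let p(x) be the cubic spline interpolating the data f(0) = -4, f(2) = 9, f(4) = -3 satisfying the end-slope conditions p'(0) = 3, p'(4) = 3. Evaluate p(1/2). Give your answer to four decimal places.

-1.0195

With m_i denoting the second derivative at x_i, h_i = 2, 2, and Δ_i = (y_(i+1) − y_i)/h_i = 13/2, -6:
  2·m_0 + 8·m_1 + 2·m_2 = 6(Δ_1 - Δ_0) = -75
Clamped end conditions give two more equations: 2h_0·m_0 + h_0·m_1 = 6(Δ_0 - p'(0)) = 21 and h_1·m_1 + 2h_1·m_2 = 6(p'(4) - Δ_1) = 54.
Solving the tridiagonal system: m_0 = 117/8, m_1 = -75/4, m_2 = 183/8.
On [0, 2], p(x) = -4 + 3·x + 117/16·x² - 89/32·x³.
With x = 1/2: p(1/2) = -261/256.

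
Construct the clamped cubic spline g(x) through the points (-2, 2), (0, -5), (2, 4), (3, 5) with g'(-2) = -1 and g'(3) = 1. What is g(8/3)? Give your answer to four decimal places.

4.8052

Write m_i for g''(x_i). With h_i = 2, 2, 1 and divided differences Δ_i = -7/2, 9/2, 1, the continuity of g' gives the tridiagonal system
  2·m_0 + 8·m_1 + 2·m_2 = 6(Δ_1 - Δ_0) = 48
  2·m_1 + 6·m_2 + 1·m_3 = 6(Δ_2 - Δ_1) = -21
Clamped end conditions give two more equations: 2h_0·m_0 + h_0·m_1 = 6(Δ_0 - g'(-2)) = -15 and h_2·m_2 + 2h_2·m_3 = 6(g'(3) - Δ_2) = 0.
Hence m_0 = -202/23, m_1 = 463/46, m_2 = -172/23, m_3 = 86/23.
On [2, 3], g(x) = 4 + 66/23·(x - 2) - 86/23·(x - 2)² + 43/23·(x - 2)³.
With (x - 2) = 2/3: g(8/3) = 2984/621.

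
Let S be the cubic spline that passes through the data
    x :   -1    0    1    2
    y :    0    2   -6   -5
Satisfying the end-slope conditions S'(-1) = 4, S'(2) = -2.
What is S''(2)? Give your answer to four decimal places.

Let σ_i = S''(x_i). Step sizes h_i = 1, 1, 1; slopes of the chords Δ_i = (y_(i+1) - y_i)/h_i = 2, -8, 1.
  1·σ_0 + 4·σ_1 + 1·σ_2 = 6(Δ_1 - Δ_0) = -60
  1·σ_1 + 4·σ_2 + 1·σ_3 = 6(Δ_2 - Δ_1) = 54
Clamped end conditions give two more equations: 2h_0·σ_0 + h_0·σ_1 = 6(Δ_0 - S'(-1)) = -12 and h_2·σ_2 + 2h_2·σ_3 = 6(S'(2) - Δ_2) = -18.
Solving the tridiagonal system: σ_0 = 26/5, σ_1 = -112/5, σ_2 = 122/5, σ_3 = -106/5.

-21.2000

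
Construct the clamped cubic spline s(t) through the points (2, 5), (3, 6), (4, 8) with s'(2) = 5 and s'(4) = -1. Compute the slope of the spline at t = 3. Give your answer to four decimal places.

1.2500

Put M_i = s'' at the i-th knot. Here h = (1, 1) and Δ = (1, 2), so the interior equations h_(i-1)·M_(i-1) + 2(h_(i-1)+h_i)·M_i + h_i·M_(i+1) = 6(Δ_i − Δ_(i-1)) read
  1·M_0 + 4·M_1 + 1·M_2 = 6(Δ_1 - Δ_0) = 6
Clamped end conditions give two more equations: 2h_0·M_0 + h_0·M_1 = 6(Δ_0 - s'(2)) = -24 and h_1·M_1 + 2h_1·M_2 = 6(s'(4) - Δ_1) = -18.
Hence M_0 = -33/2, M_1 = 9, M_2 = -27/2.
On [3, 4], s'(t) = b_1 + 2c_1·(t - 3) + 3d_1·(t - 3)² with b_1 = Δ_1 - h_1(2M_1 + M_2)/6 = 5/4, c_1 = M_1/2 = 9/2, d_1 = (M_2 - M_1)/(6h_1) = -15/4. So s'(3) = 5/4.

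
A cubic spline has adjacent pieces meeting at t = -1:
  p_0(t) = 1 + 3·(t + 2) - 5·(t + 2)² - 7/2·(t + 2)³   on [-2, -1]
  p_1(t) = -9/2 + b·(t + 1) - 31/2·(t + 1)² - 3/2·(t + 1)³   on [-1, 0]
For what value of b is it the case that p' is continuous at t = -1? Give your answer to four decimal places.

-17.5000

p_0'(t) = 3 - 10·(t + 2) - 21/2·(t + 2)², so p_0'(-1) = -35/2. On the right, p_1'(-1) = b, so b = -35/2.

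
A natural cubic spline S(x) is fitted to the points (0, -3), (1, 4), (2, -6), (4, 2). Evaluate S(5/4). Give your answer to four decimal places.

Write σ_i for S''(x_i). With h_i = 1, 1, 2 and divided differences Δ_i = 7, -10, 4, the continuity of S' gives the tridiagonal system
  1·σ_0 + 4·σ_1 + 1·σ_2 = 6(Δ_1 - Δ_0) = -102
  1·σ_1 + 6·σ_2 + 2·σ_3 = 6(Δ_2 - Δ_1) = 84
Natural end conditions: σ_0 = σ_3 = 0.
Hence σ_0 = 0, σ_1 = -696/23, σ_2 = 438/23, σ_3 = 0.
On [1, 2], S(x) = 4 - 71/23·(x - 1) - 348/23·(x - 1)² + 189/23·(x - 1)³.
With (x - 1) = 1/4: S(5/4) = 3549/1472.

2.4110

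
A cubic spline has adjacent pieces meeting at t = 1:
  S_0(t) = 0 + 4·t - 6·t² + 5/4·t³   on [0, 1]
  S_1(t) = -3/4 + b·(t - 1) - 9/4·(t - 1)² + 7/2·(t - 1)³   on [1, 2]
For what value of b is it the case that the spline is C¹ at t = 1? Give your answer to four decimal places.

S_0'(t) = 4 - 12·t + 15/4·t², so S_0'(1) = -17/4. On the right, S_1'(1) = b, so b = -17/4.

-4.2500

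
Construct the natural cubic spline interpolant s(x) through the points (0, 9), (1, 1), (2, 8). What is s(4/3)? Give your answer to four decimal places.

1.9444

With M_i denoting the second derivative at x_i, h_i = 1, 1, and Δ_i = (y_(i+1) − y_i)/h_i = -8, 7:
  1·M_0 + 4·M_1 + 1·M_2 = 6(Δ_1 - Δ_0) = 90
Natural end conditions: M_0 = M_2 = 0.
Solving the tridiagonal system: M_0 = 0, M_1 = 45/2, M_2 = 0.
On [1, 2], s(x) = 1 - 1/2·(x - 1) + 45/4·(x - 1)² - 15/4·(x - 1)³.
With (x - 1) = 1/3: s(4/3) = 35/18.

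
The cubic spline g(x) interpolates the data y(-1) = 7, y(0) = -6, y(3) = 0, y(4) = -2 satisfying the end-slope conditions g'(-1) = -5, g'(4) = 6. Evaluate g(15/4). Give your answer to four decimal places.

Put M_i = g'' at the i-th knot. Here h = (1, 3, 1) and Δ = (-13, 2, -2), so the interior equations h_(i-1)·M_(i-1) + 2(h_(i-1)+h_i)·M_i + h_i·M_(i+1) = 6(Δ_i − Δ_(i-1)) read
  1·M_0 + 8·M_1 + 3·M_2 = 6(Δ_1 - Δ_0) = 90
  3·M_1 + 8·M_2 + 1·M_3 = 6(Δ_2 - Δ_1) = -24
Clamped end conditions give two more equations: 2h_0·M_0 + h_0·M_1 = 6(Δ_0 - g'(-1)) = -48 and h_2·M_2 + 2h_2·M_3 = 6(g'(4) - Δ_2) = 48.
Hence M_0 = -242/7, M_1 = 148/7, M_2 = -104/7, M_3 = 220/7.
On [3, 4], g(x) = 0 - 16/7·(x - 3) - 52/7·(x - 3)² + 54/7·(x - 3)³.
With (x - 3) = 3/4: g(15/4) = -591/224.

-2.6384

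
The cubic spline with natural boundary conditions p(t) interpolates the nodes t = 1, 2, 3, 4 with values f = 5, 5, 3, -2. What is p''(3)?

Let σ_i = p''(x_i). Step sizes h_i = 1, 1, 1; slopes of the chords Δ_i = (y_(i+1) - y_i)/h_i = 0, -2, -5.
  1·σ_0 + 4·σ_1 + 1·σ_2 = 6(Δ_1 - Δ_0) = -12
  1·σ_1 + 4·σ_2 + 1·σ_3 = 6(Δ_2 - Δ_1) = -18
Natural end conditions: σ_0 = σ_3 = 0.
Hence σ_0 = 0, σ_1 = -2, σ_2 = -4, σ_3 = 0.

-4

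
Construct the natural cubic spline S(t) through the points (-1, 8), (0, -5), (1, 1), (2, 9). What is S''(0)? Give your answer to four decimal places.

29.6000

Let m_i = S''(x_i). Step sizes h_i = 1, 1, 1; slopes of the chords Δ_i = (y_(i+1) - y_i)/h_i = -13, 6, 8.
  1·m_0 + 4·m_1 + 1·m_2 = 6(Δ_1 - Δ_0) = 114
  1·m_1 + 4·m_2 + 1·m_3 = 6(Δ_2 - Δ_1) = 12
Natural end conditions: m_0 = m_3 = 0.
Solving: m_0 = 0, m_1 = 148/5, m_2 = -22/5, m_3 = 0.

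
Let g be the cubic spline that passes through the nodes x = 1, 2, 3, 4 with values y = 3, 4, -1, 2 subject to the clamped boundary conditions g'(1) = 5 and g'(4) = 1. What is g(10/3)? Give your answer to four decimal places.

Write M_i for g''(x_i). With h_i = 1, 1, 1 and divided differences Δ_i = 1, -5, 3, the continuity of g' gives the tridiagonal system
  1·M_0 + 4·M_1 + 1·M_2 = 6(Δ_1 - Δ_0) = -36
  1·M_1 + 4·M_2 + 1·M_3 = 6(Δ_2 - Δ_1) = 48
Clamped end conditions give two more equations: 2h_0·M_0 + h_0·M_1 = 6(Δ_0 - g'(1)) = -24 and h_2·M_2 + 2h_2·M_3 = 6(g'(4) - Δ_2) = -12.
Solving the tridiagonal system: M_0 = -88/15, M_1 = -184/15, M_2 = 284/15, M_3 = -232/15.
On [3, 4], g(x) = -1 - 11/15·(x - 3) + 142/15·(x - 3)² - 86/15·(x - 3)³.
With (x - 3) = 1/3: g(10/3) = -164/405.

-0.4049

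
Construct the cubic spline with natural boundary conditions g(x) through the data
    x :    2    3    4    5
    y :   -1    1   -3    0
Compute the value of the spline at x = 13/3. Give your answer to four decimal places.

Write m_i for g''(x_i). With h_i = 1, 1, 1 and divided differences Δ_i = 2, -4, 3, the continuity of g' gives the tridiagonal system
  1·m_0 + 4·m_1 + 1·m_2 = 6(Δ_1 - Δ_0) = -36
  1·m_1 + 4·m_2 + 1·m_3 = 6(Δ_2 - Δ_1) = 42
Natural end conditions: m_0 = m_3 = 0.
Hence m_0 = 0, m_1 = -62/5, m_2 = 68/5, m_3 = 0.
On [4, 5], g(x) = -3 - 23/15·(x - 4) + 34/5·(x - 4)² - 34/15·(x - 4)³.
With (x - 4) = 1/3: g(13/3) = -230/81.

-2.8395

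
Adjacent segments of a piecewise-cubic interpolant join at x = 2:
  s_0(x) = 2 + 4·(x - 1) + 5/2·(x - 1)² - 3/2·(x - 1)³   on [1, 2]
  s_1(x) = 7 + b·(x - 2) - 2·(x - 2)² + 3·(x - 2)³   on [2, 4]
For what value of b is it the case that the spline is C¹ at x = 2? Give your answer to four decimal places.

s_0'(x) = 4 + 5·(x - 1) - 9/2·(x - 1)², so s_0'(2) = 9/2. On the right, s_1'(2) = b, so b = 9/2.

4.5000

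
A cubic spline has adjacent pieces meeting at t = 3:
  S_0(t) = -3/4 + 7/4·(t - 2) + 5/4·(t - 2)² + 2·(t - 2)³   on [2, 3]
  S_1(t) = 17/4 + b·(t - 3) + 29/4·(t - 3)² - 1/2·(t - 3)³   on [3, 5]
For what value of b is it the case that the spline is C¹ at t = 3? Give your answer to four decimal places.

10.2500

S_0'(t) = 7/4 + 5/2·(t - 2) + 6·(t - 2)², so S_0'(3) = 41/4. On the right, S_1'(3) = b, so b = 41/4.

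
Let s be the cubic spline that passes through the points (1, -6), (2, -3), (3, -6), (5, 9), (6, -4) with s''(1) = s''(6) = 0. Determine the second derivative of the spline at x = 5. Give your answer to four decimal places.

-27.9098

Put m_i = s'' at the i-th knot. Here h = (1, 1, 2, 1) and Δ = (3, -3, 15/2, -13), so the interior equations h_(i-1)·m_(i-1) + 2(h_(i-1)+h_i)·m_i + h_i·m_(i+1) = 6(Δ_i − Δ_(i-1)) read
  1·m_0 + 4·m_1 + 1·m_2 = 6(Δ_1 - Δ_0) = -36
  1·m_1 + 6·m_2 + 2·m_3 = 6(Δ_2 - Δ_1) = 63
  2·m_2 + 6·m_3 + 1·m_4 = 6(Δ_3 - Δ_2) = -123
Natural end conditions: m_0 = m_4 = 0.
Hence m_0 = 0, m_1 = -888/61, m_2 = 1356/61, m_3 = -3405/122, m_4 = 0.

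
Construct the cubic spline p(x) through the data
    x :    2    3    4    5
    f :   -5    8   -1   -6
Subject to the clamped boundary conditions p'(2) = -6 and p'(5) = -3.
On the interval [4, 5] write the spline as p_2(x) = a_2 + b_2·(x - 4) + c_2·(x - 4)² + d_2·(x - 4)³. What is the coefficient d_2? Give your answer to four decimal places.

Put σ_i = p'' at the i-th knot. Here h = (1, 1, 1) and Δ = (13, -9, -5), so the interior equations h_(i-1)·σ_(i-1) + 2(h_(i-1)+h_i)·σ_i + h_i·σ_(i+1) = 6(Δ_i − Δ_(i-1)) read
  1·σ_0 + 4·σ_1 + 1·σ_2 = 6(Δ_1 - Δ_0) = -132
  1·σ_1 + 4·σ_2 + 1·σ_3 = 6(Δ_2 - Δ_1) = 24
Clamped end conditions give two more equations: 2h_0·σ_0 + h_0·σ_1 = 6(Δ_0 - p'(2)) = 114 and h_2·σ_2 + 2h_2·σ_3 = 6(p'(5) - Δ_2) = 12.
Hence σ_0 = 436/5, σ_1 = -302/5, σ_2 = 112/5, σ_3 = -26/5.
On [4, 5], with p_2(x) = a_2 + b_2·(x - 4) + c_2·(x - 4)² + d_2·(x - 4)³: c_2 = σ_2/2 = 56/5, d_2 = (σ_3 - σ_2)/(6h_2) = -23/5, b_2 = Δ_2 - h_2(2σ_2 + σ_3)/6 = -58/5.

-4.6000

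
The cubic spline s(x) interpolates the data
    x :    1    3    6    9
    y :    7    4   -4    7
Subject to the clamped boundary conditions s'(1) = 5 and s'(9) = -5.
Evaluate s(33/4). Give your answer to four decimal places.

7.8514

Let M_i = s''(x_i). Step sizes h_i = 2, 3, 3; slopes of the chords Δ_i = (y_(i+1) - y_i)/h_i = -3/2, -8/3, 11/3.
  2·M_0 + 10·M_1 + 3·M_2 = 6(Δ_1 - Δ_0) = -7
  3·M_1 + 12·M_2 + 3·M_3 = 6(Δ_2 - Δ_1) = 38
Clamped end conditions give two more equations: 2h_0·M_0 + h_0·M_1 = 6(Δ_0 - s'(1)) = -39 and h_2·M_2 + 2h_2·M_3 = 6(s'(9) - Δ_2) = -52.
Solving the tridiagonal system: M_0 = -357/38, M_1 = -27/38, M_2 = 359/57, M_3 = -449/38.
On [6, 9], s(x) = -4 + 249/76·(x - 6) + 359/114·(x - 6)² - 2065/2052·(x - 6)³.
With (x - 6) = 9/4: s(33/4) = 38189/4864.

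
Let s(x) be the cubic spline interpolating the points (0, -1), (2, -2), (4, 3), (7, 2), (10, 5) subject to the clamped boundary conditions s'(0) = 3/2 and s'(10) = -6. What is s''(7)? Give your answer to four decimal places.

Let m_i = s''(x_i). Step sizes h_i = 2, 2, 3, 3; slopes of the chords Δ_i = (y_(i+1) - y_i)/h_i = -1/2, 5/2, -1/3, 1.
  2·m_0 + 8·m_1 + 2·m_2 = 6(Δ_1 - Δ_0) = 18
  2·m_1 + 10·m_2 + 3·m_3 = 6(Δ_2 - Δ_1) = -17
  3·m_2 + 12·m_3 + 3·m_4 = 6(Δ_3 - Δ_2) = 8
Clamped end conditions give two more equations: 2h_0·m_0 + h_0·m_1 = 6(Δ_0 - s'(0)) = -12 and h_3·m_3 + 2h_3·m_4 = 6(s'(10) - Δ_3) = -42.
Hence m_0 = -21/4, m_1 = 9/2, m_2 = -15/4, m_3 = 23/6, m_4 = -107/12.

3.8333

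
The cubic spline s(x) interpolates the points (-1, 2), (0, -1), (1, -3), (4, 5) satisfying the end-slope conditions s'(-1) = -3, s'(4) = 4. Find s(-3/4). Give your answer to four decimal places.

Let M_i = s''(x_i). Step sizes h_i = 1, 1, 3; slopes of the chords Δ_i = (y_(i+1) - y_i)/h_i = -3, -2, 8/3.
  1·M_0 + 4·M_1 + 1·M_2 = 6(Δ_1 - Δ_0) = 6
  1·M_1 + 8·M_2 + 3·M_3 = 6(Δ_2 - Δ_1) = 28
Clamped end conditions give two more equations: 2h_0·M_0 + h_0·M_1 = 6(Δ_0 - s'(-1)) = 0 and h_2·M_2 + 2h_2·M_3 = 6(s'(4) - Δ_2) = 8.
Solving: M_0 = -10/29, M_1 = 20/29, M_2 = 104/29, M_3 = -40/87.
On [-1, 0], s(x) = 2 - 3·(x + 1) - 5/29·(x + 1)² + 5/29·(x + 1)³.
With (x + 1) = 1/4: s(-3/4) = 2305/1856.

1.2419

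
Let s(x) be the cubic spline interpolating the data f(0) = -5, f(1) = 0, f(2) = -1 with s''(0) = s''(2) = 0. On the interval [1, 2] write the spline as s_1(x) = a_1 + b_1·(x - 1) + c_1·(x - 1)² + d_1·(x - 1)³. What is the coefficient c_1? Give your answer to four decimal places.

Let m_i = s''(x_i). Step sizes h_i = 1, 1; slopes of the chords Δ_i = (y_(i+1) - y_i)/h_i = 5, -1.
  1·m_0 + 4·m_1 + 1·m_2 = 6(Δ_1 - Δ_0) = -36
Natural end conditions: m_0 = m_2 = 0.
Solving the tridiagonal system: m_0 = 0, m_1 = -9, m_2 = 0.
On [1, 2], with s_1(x) = a_1 + b_1·(x - 1) + c_1·(x - 1)² + d_1·(x - 1)³: c_1 = m_1/2 = -9/2, d_1 = (m_2 - m_1)/(6h_1) = 3/2, b_1 = Δ_1 - h_1(2m_1 + m_2)/6 = 2.

-4.5000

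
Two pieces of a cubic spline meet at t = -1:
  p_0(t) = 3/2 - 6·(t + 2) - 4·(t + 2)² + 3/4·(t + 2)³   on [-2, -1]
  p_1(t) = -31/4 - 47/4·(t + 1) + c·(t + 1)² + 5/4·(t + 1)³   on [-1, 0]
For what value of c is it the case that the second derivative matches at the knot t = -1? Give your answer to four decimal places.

-1.7500

p_0''(t) = -8 + 9/2·(t + 2), so p_0''(-1) = -7/2. On the right, p_1''(-1) = 2c, so c = -7/4.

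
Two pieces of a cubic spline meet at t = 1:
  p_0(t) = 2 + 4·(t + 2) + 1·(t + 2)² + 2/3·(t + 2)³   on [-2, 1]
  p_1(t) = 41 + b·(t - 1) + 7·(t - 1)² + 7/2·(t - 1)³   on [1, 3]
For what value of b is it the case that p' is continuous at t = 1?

28

p_0'(t) = 4 + 2·(t + 2) + 2·(t + 2)², so p_0'(1) = 28. On the right, p_1'(1) = b, so b = 28.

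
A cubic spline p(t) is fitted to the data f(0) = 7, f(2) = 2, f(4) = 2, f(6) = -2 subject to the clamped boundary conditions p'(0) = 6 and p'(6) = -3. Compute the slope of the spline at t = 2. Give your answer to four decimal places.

-3.4000

Put M_i = p'' at the i-th knot. Here h = (2, 2, 2) and Δ = (-5/2, 0, -2), so the interior equations h_(i-1)·M_(i-1) + 2(h_(i-1)+h_i)·M_i + h_i·M_(i+1) = 6(Δ_i − Δ_(i-1)) read
  2·M_0 + 8·M_1 + 2·M_2 = 6(Δ_1 - Δ_0) = 15
  2·M_1 + 8·M_2 + 2·M_3 = 6(Δ_2 - Δ_1) = -12
Clamped end conditions give two more equations: 2h_0·M_0 + h_0·M_1 = 6(Δ_0 - p'(0)) = -51 and h_2·M_2 + 2h_2·M_3 = 6(p'(6) - Δ_2) = -6.
Forward elimination and back-substitution give M_0 = -161/10, M_1 = 67/10, M_2 = -16/5, M_3 = 1/10.
On [2, 4], p'(t) = b_1 + 2c_1·(t - 2) + 3d_1·(t - 2)² with b_1 = Δ_1 - h_1(2M_1 + M_2)/6 = -17/5, c_1 = M_1/2 = 67/20, d_1 = (M_2 - M_1)/(6h_1) = -33/40. So p'(2) = -17/5.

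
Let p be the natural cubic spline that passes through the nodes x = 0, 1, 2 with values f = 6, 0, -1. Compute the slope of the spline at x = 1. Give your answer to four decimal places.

-3.5000

Let σ_i = p''(x_i). Step sizes h_i = 1, 1; slopes of the chords Δ_i = (y_(i+1) - y_i)/h_i = -6, -1.
  1·σ_0 + 4·σ_1 + 1·σ_2 = 6(Δ_1 - Δ_0) = 30
Natural end conditions: σ_0 = σ_2 = 0.
Hence σ_0 = 0, σ_1 = 15/2, σ_2 = 0.
On [1, 2], p'(x) = b_1 + 2c_1·(x - 1) + 3d_1·(x - 1)² with b_1 = Δ_1 - h_1(2σ_1 + σ_2)/6 = -7/2, c_1 = σ_1/2 = 15/4, d_1 = (σ_2 - σ_1)/(6h_1) = -5/4. So p'(1) = -7/2.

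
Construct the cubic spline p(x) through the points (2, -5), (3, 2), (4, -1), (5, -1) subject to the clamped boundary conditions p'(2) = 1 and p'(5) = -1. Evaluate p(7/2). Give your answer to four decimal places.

1.2917

Write m_i for p''(x_i). With h_i = 1, 1, 1 and divided differences Δ_i = 7, -3, 0, the continuity of p' gives the tridiagonal system
  1·m_0 + 4·m_1 + 1·m_2 = 6(Δ_1 - Δ_0) = -60
  1·m_1 + 4·m_2 + 1·m_3 = 6(Δ_2 - Δ_1) = 18
Clamped end conditions give two more equations: 2h_0·m_0 + h_0·m_1 = 6(Δ_0 - p'(2)) = 36 and h_2·m_2 + 2h_2·m_3 = 6(p'(5) - Δ_2) = -6.
Hence m_0 = 466/15, m_1 = -392/15, m_2 = 202/15, m_3 = -146/15.
On [3, 4], p(x) = 2 + 52/15·(x - 3) - 196/15·(x - 3)² + 33/5·(x - 3)³.
With (x - 3) = 1/2: p(7/2) = 31/24.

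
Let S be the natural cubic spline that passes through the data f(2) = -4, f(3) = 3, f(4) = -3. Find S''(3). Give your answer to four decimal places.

-19.5000

Put M_i = S'' at the i-th knot. Here h = (1, 1) and Δ = (7, -6), so the interior equations h_(i-1)·M_(i-1) + 2(h_(i-1)+h_i)·M_i + h_i·M_(i+1) = 6(Δ_i − Δ_(i-1)) read
  1·M_0 + 4·M_1 + 1·M_2 = 6(Δ_1 - Δ_0) = -78
Natural end conditions: M_0 = M_2 = 0.
Hence M_0 = 0, M_1 = -39/2, M_2 = 0.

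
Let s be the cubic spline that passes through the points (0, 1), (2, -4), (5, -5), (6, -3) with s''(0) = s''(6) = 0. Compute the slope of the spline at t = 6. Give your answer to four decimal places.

Let M_i = s''(x_i). Step sizes h_i = 2, 3, 1; slopes of the chords Δ_i = (y_(i+1) - y_i)/h_i = -5/2, -1/3, 2.
  2·M_0 + 10·M_1 + 3·M_2 = 6(Δ_1 - Δ_0) = 13
  3·M_1 + 8·M_2 + 1·M_3 = 6(Δ_2 - Δ_1) = 14
Natural end conditions: M_0 = M_3 = 0.
Solving the tridiagonal system: M_0 = 0, M_1 = 62/71, M_2 = 101/71, M_3 = 0.
On [5, 6], s'(t) = b_2 + 2c_2·(t - 5) + 3d_2·(t - 5)² with b_2 = Δ_2 - h_2(2M_2 + M_3)/6 = 325/213, c_2 = M_2/2 = 101/142, d_2 = (M_3 - M_2)/(6h_2) = -101/426. So s'(6) = 953/426.

2.2371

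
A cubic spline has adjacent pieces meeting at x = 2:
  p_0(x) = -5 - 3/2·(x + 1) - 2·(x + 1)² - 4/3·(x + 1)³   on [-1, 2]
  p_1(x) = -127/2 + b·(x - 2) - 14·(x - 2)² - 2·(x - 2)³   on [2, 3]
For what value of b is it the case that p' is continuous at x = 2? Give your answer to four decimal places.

p_0'(x) = -3/2 - 4·(x + 1) - 4·(x + 1)², so p_0'(2) = -99/2. On the right, p_1'(2) = b, so b = -99/2.

-49.5000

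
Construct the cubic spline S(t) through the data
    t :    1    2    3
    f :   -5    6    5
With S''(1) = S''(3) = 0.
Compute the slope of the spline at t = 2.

Put m_i = S'' at the i-th knot. Here h = (1, 1) and Δ = (11, -1), so the interior equations h_(i-1)·m_(i-1) + 2(h_(i-1)+h_i)·m_i + h_i·m_(i+1) = 6(Δ_i − Δ_(i-1)) read
  1·m_0 + 4·m_1 + 1·m_2 = 6(Δ_1 - Δ_0) = -72
Natural end conditions: m_0 = m_2 = 0.
Hence m_0 = 0, m_1 = -18, m_2 = 0.
On [2, 3], S'(t) = b_1 + 2c_1·(t - 2) + 3d_1·(t - 2)² with b_1 = Δ_1 - h_1(2m_1 + m_2)/6 = 5, c_1 = m_1/2 = -9, d_1 = (m_2 - m_1)/(6h_1) = 3. So S'(2) = 5.

5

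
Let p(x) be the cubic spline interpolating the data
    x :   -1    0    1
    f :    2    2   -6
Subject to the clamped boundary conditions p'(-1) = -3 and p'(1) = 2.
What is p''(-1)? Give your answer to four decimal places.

Put m_i = p'' at the i-th knot. Here h = (1, 1) and Δ = (0, -8), so the interior equations h_(i-1)·m_(i-1) + 2(h_(i-1)+h_i)·m_i + h_i·m_(i+1) = 6(Δ_i − Δ_(i-1)) read
  1·m_0 + 4·m_1 + 1·m_2 = 6(Δ_1 - Δ_0) = -48
Clamped end conditions give two more equations: 2h_0·m_0 + h_0·m_1 = 6(Δ_0 - p'(-1)) = 18 and h_1·m_1 + 2h_1·m_2 = 6(p'(1) - Δ_1) = 60.
Solving: m_0 = 47/2, m_1 = -29, m_2 = 89/2.

23.5000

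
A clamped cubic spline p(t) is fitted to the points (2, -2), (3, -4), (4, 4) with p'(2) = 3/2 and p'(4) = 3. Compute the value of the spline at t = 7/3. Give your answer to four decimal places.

Put σ_i = p'' at the i-th knot. Here h = (1, 1) and Δ = (-2, 8), so the interior equations h_(i-1)·σ_(i-1) + 2(h_(i-1)+h_i)·σ_i + h_i·σ_(i+1) = 6(Δ_i − Δ_(i-1)) read
  1·σ_0 + 4·σ_1 + 1·σ_2 = 6(Δ_1 - Δ_0) = 60
Clamped end conditions give two more equations: 2h_0·σ_0 + h_0·σ_1 = 6(Δ_0 - p'(2)) = -21 and h_1·σ_1 + 2h_1·σ_2 = 6(p'(4) - Δ_1) = -30.
Solving: σ_0 = -99/4, σ_1 = 57/2, σ_2 = -117/4.
On [2, 3], p(t) = -2 + 3/2·(t - 2) - 99/8·(t - 2)² + 71/8·(t - 2)³.
With (t - 2) = 1/3: p(7/3) = -275/108.

-2.5463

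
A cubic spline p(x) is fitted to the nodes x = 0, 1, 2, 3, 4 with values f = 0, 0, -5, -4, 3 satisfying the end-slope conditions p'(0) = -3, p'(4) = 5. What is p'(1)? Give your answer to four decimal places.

Write M_i for p''(x_i). With h_i = 1, 1, 1, 1 and divided differences Δ_i = 0, -5, 1, 7, the continuity of p' gives the tridiagonal system
  1·M_0 + 4·M_1 + 1·M_2 = 6(Δ_1 - Δ_0) = -30
  1·M_1 + 4·M_2 + 1·M_3 = 6(Δ_2 - Δ_1) = 36
  1·M_2 + 4·M_3 + 1·M_4 = 6(Δ_3 - Δ_2) = 36
Clamped end conditions give two more equations: 2h_0·M_0 + h_0·M_1 = 6(Δ_0 - p'(0)) = 18 and h_3·M_3 + 2h_3·M_4 = 6(p'(4) - Δ_3) = -12.
Solving: M_0 = 449/28, M_1 = -197/14, M_2 = 41/4, M_3 = 127/14, M_4 = -295/28.
On [1, 2], p'(x) = b_1 + 2c_1·(x - 1) + 3d_1·(x - 1)² with b_1 = Δ_1 - h_1(2M_1 + M_2)/6 = -113/56, c_1 = M_1/2 = -197/28, d_1 = (M_2 - M_1)/(6h_1) = 227/56. So p'(1) = -113/56.

-2.0179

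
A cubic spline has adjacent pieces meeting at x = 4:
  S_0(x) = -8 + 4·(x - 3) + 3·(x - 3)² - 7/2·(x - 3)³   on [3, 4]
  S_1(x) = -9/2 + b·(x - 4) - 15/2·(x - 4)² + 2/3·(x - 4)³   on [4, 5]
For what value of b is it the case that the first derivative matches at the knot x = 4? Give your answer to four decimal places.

S_0'(x) = 4 + 6·(x - 3) - 21/2·(x - 3)², so S_0'(4) = -1/2. On the right, S_1'(4) = b, so b = -1/2.

-0.5000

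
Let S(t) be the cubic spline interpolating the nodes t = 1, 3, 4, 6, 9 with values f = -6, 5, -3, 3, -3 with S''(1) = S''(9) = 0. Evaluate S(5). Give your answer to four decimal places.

-2.3972

Put m_i = S'' at the i-th knot. Here h = (2, 1, 2, 3) and Δ = (11/2, -8, 3, -2), so the interior equations h_(i-1)·m_(i-1) + 2(h_(i-1)+h_i)·m_i + h_i·m_(i+1) = 6(Δ_i − Δ_(i-1)) read
  2·m_0 + 6·m_1 + 1·m_2 = 6(Δ_1 - Δ_0) = -81
  1·m_1 + 6·m_2 + 2·m_3 = 6(Δ_2 - Δ_1) = 66
  2·m_2 + 10·m_3 + 3·m_4 = 6(Δ_3 - Δ_2) = -30
Natural end conditions: m_0 = m_4 = 0.
Solving: m_0 = 0, m_1 = -2628/163, m_2 = 2565/163, m_3 = -1002/163, m_4 = 0.
On [4, 6], S(t) = -3 - 887/163·(t - 4) + 2565/326·(t - 4)² - 1189/652·(t - 4)³.
With (t - 4) = 1: S(5) = -1563/652.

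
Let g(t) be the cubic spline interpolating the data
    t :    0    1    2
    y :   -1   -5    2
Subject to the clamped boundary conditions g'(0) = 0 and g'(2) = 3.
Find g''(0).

-27

Write σ_i for g''(x_i). With h_i = 1, 1 and divided differences Δ_i = -4, 7, the continuity of g' gives the tridiagonal system
  1·σ_0 + 4·σ_1 + 1·σ_2 = 6(Δ_1 - Δ_0) = 66
Clamped end conditions give two more equations: 2h_0·σ_0 + h_0·σ_1 = 6(Δ_0 - g'(0)) = -24 and h_1·σ_1 + 2h_1·σ_2 = 6(g'(2) - Δ_1) = -24.
Forward elimination and back-substitution give σ_0 = -27, σ_1 = 30, σ_2 = -27.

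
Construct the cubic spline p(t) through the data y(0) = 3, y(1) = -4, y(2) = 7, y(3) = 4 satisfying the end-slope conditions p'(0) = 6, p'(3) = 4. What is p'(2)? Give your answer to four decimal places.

4.9333

With M_i denoting the second derivative at x_i, h_i = 1, 1, 1, and Δ_i = (y_(i+1) − y_i)/h_i = -7, 11, -3:
  1·M_0 + 4·M_1 + 1·M_2 = 6(Δ_1 - Δ_0) = 108
  1·M_1 + 4·M_2 + 1·M_3 = 6(Δ_2 - Δ_1) = -84
Clamped end conditions give two more equations: 2h_0·M_0 + h_0·M_1 = 6(Δ_0 - p'(0)) = -78 and h_2·M_2 + 2h_2·M_3 = 6(p'(3) - Δ_2) = 42.
Forward elimination and back-substitution give M_0 = -998/15, M_1 = 826/15, M_2 = -686/15, M_3 = 658/15.
On [2, 3], p'(t) = b_2 + 2c_2·(t - 2) + 3d_2·(t - 2)² with b_2 = Δ_2 - h_2(2M_2 + M_3)/6 = 74/15, c_2 = M_2/2 = -343/15, d_2 = (M_3 - M_2)/(6h_2) = 224/15. So p'(2) = 74/15.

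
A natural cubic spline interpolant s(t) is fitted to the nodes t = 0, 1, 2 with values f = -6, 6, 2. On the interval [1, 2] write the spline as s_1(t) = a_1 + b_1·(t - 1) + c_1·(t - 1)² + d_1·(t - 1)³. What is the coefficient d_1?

4

With M_i denoting the second derivative at x_i, h_i = 1, 1, and Δ_i = (y_(i+1) − y_i)/h_i = 12, -4:
  1·M_0 + 4·M_1 + 1·M_2 = 6(Δ_1 - Δ_0) = -96
Natural end conditions: M_0 = M_2 = 0.
Forward elimination and back-substitution give M_0 = 0, M_1 = -24, M_2 = 0.
On [1, 2], with s_1(t) = a_1 + b_1·(t - 1) + c_1·(t - 1)² + d_1·(t - 1)³: c_1 = M_1/2 = -12, d_1 = (M_2 - M_1)/(6h_1) = 4, b_1 = Δ_1 - h_1(2M_1 + M_2)/6 = 4.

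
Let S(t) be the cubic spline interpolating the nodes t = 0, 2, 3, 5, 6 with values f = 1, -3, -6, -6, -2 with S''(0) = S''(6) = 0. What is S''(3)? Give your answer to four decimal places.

2.1290

Let σ_i = S''(x_i). Step sizes h_i = 2, 1, 2, 1; slopes of the chords Δ_i = (y_(i+1) - y_i)/h_i = -2, -3, 0, 4.
  2·σ_0 + 6·σ_1 + 1·σ_2 = 6(Δ_1 - Δ_0) = -6
  1·σ_1 + 6·σ_2 + 2·σ_3 = 6(Δ_2 - Δ_1) = 18
  2·σ_2 + 6·σ_3 + 1·σ_4 = 6(Δ_3 - Δ_2) = 24
Natural end conditions: σ_0 = σ_4 = 0.
Solving the tridiagonal system: σ_0 = 0, σ_1 = -42/31, σ_2 = 66/31, σ_3 = 102/31, σ_4 = 0.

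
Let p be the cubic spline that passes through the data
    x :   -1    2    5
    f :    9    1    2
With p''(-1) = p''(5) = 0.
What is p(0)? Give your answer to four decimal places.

5.6667

Let M_i = p''(x_i). Step sizes h_i = 3, 3; slopes of the chords Δ_i = (y_(i+1) - y_i)/h_i = -8/3, 1/3.
  3·M_0 + 12·M_1 + 3·M_2 = 6(Δ_1 - Δ_0) = 18
Natural end conditions: M_0 = M_2 = 0.
Forward elimination and back-substitution give M_0 = 0, M_1 = 3/2, M_2 = 0.
On [-1, 2], p(x) = 9 - 41/12·(x + 1) + 0·(x + 1)² + 1/12·(x + 1)³.
With (x + 1) = 1: p(0) = 17/3.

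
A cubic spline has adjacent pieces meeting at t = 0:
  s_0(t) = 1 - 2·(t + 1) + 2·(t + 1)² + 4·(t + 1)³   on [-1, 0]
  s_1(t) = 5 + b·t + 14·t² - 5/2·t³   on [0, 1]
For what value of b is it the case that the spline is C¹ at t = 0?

s_0'(t) = -2 + 4·(t + 1) + 12·(t + 1)², so s_0'(0) = 14. On the right, s_1'(0) = b, so b = 14.

14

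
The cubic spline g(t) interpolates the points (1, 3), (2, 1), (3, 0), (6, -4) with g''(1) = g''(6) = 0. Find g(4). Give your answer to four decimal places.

Let σ_i = g''(x_i). Step sizes h_i = 1, 1, 3; slopes of the chords Δ_i = (y_(i+1) - y_i)/h_i = -2, -1, -4/3.
  1·σ_0 + 4·σ_1 + 1·σ_2 = 6(Δ_1 - Δ_0) = 6
  1·σ_1 + 8·σ_2 + 3·σ_3 = 6(Δ_2 - Δ_1) = -2
Natural end conditions: σ_0 = σ_3 = 0.
Hence σ_0 = 0, σ_1 = 50/31, σ_2 = -14/31, σ_3 = 0.
On [3, 6], g(t) = 0 - 82/93·(t - 3) - 7/31·(t - 3)² + 7/279·(t - 3)³.
With (t - 3) = 1: g(4) = -302/279.

-1.0824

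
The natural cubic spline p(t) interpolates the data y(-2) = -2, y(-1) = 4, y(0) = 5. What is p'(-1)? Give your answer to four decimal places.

Let M_i = p''(x_i). Step sizes h_i = 1, 1; slopes of the chords Δ_i = (y_(i+1) - y_i)/h_i = 6, 1.
  1·M_0 + 4·M_1 + 1·M_2 = 6(Δ_1 - Δ_0) = -30
Natural end conditions: M_0 = M_2 = 0.
Forward elimination and back-substitution give M_0 = 0, M_1 = -15/2, M_2 = 0.
On [-1, 0], p'(t) = b_1 + 2c_1·(t + 1) + 3d_1·(t + 1)² with b_1 = Δ_1 - h_1(2M_1 + M_2)/6 = 7/2, c_1 = M_1/2 = -15/4, d_1 = (M_2 - M_1)/(6h_1) = 5/4. So p'(-1) = 7/2.

3.5000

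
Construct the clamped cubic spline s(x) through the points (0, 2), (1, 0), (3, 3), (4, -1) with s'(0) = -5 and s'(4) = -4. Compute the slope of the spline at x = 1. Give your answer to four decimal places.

0.7571

Write σ_i for s''(x_i). With h_i = 1, 2, 1 and divided differences Δ_i = -2, 3/2, -4, the continuity of s' gives the tridiagonal system
  1·σ_0 + 6·σ_1 + 2·σ_2 = 6(Δ_1 - Δ_0) = 21
  2·σ_1 + 6·σ_2 + 1·σ_3 = 6(Δ_2 - Δ_1) = -33
Clamped end conditions give two more equations: 2h_0·σ_0 + h_0·σ_1 = 6(Δ_0 - s'(0)) = 18 and h_2·σ_2 + 2h_2·σ_3 = 6(s'(4) - Δ_2) = 0.
Forward elimination and back-substitution give σ_0 = 227/35, σ_1 = 176/35, σ_2 = -274/35, σ_3 = 137/35.
On [1, 3], s'(x) = b_1 + 2c_1·(x - 1) + 3d_1·(x - 1)² with b_1 = Δ_1 - h_1(2σ_1 + σ_2)/6 = 53/70, c_1 = σ_1/2 = 88/35, d_1 = (σ_2 - σ_1)/(6h_1) = -15/14. So s'(1) = 53/70.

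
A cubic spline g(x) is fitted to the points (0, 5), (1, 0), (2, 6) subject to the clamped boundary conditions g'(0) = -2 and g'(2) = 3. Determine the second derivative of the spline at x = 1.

Write m_i for g''(x_i). With h_i = 1, 1 and divided differences Δ_i = -5, 6, the continuity of g' gives the tridiagonal system
  1·m_0 + 4·m_1 + 1·m_2 = 6(Δ_1 - Δ_0) = 66
Clamped end conditions give two more equations: 2h_0·m_0 + h_0·m_1 = 6(Δ_0 - g'(0)) = -18 and h_1·m_1 + 2h_1·m_2 = 6(g'(2) - Δ_1) = -18.
Forward elimination and back-substitution give m_0 = -23, m_1 = 28, m_2 = -23.

28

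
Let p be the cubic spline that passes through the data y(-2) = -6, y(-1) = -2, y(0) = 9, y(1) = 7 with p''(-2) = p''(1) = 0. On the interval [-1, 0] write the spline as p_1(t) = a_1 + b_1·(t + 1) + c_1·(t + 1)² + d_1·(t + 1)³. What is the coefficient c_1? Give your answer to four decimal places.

8.2000

Write M_i for p''(x_i). With h_i = 1, 1, 1 and divided differences Δ_i = 4, 11, -2, the continuity of p' gives the tridiagonal system
  1·M_0 + 4·M_1 + 1·M_2 = 6(Δ_1 - Δ_0) = 42
  1·M_1 + 4·M_2 + 1·M_3 = 6(Δ_2 - Δ_1) = -78
Natural end conditions: M_0 = M_3 = 0.
Hence M_0 = 0, M_1 = 82/5, M_2 = -118/5, M_3 = 0.
On [-1, 0], with p_1(t) = a_1 + b_1·(t + 1) + c_1·(t + 1)² + d_1·(t + 1)³: c_1 = M_1/2 = 41/5, d_1 = (M_2 - M_1)/(6h_1) = -20/3, b_1 = Δ_1 - h_1(2M_1 + M_2)/6 = 142/15.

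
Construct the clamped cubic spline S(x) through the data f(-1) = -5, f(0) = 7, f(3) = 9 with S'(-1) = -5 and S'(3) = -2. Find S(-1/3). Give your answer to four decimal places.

Let M_i = S''(x_i). Step sizes h_i = 1, 3; slopes of the chords Δ_i = (y_(i+1) - y_i)/h_i = 12, 2/3.
  1·M_0 + 8·M_1 + 3·M_2 = 6(Δ_1 - Δ_0) = -68
Clamped end conditions give two more equations: 2h_0·M_0 + h_0·M_1 = 6(Δ_0 - S'(-1)) = 102 and h_1·M_1 + 2h_1·M_2 = 6(S'(3) - Δ_1) = -16.
Solving the tridiagonal system: M_0 = 241/4, M_1 = -37/2, M_2 = 79/12.
On [-1, 0], S(x) = -5 - 5·(x + 1) + 241/8·(x + 1)² - 105/8·(x + 1)³.
With (x + 1) = 2/3: S(-1/3) = 7/6.

1.1667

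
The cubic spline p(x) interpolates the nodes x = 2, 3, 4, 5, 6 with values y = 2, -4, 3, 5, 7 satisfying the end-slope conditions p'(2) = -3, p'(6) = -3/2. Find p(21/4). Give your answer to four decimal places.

5.6352

Write M_i for p''(x_i). With h_i = 1, 1, 1, 1 and divided differences Δ_i = -6, 7, 2, 2, the continuity of p' gives the tridiagonal system
  1·M_0 + 4·M_1 + 1·M_2 = 6(Δ_1 - Δ_0) = 78
  1·M_1 + 4·M_2 + 1·M_3 = 6(Δ_2 - Δ_1) = -30
  1·M_2 + 4·M_3 + 1·M_4 = 6(Δ_3 - Δ_2) = 0
Clamped end conditions give two more equations: 2h_0·M_0 + h_0·M_1 = 6(Δ_0 - p'(2)) = -18 and h_3·M_3 + 2h_3·M_4 = 6(p'(6) - Δ_3) = -21.
Solving: M_0 = -1335/56, M_1 = 831/28, M_2 = -135/8, M_3 = 219/28, M_4 = -807/56.
On [5, 6], p(x) = 5 + 201/112·(x - 5) + 219/56·(x - 5)² - 415/112·(x - 5)³.
With (x - 5) = 1/4: p(21/4) = 40393/7168.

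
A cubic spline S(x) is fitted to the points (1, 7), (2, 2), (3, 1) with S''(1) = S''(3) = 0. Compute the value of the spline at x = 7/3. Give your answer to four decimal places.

With M_i denoting the second derivative at x_i, h_i = 1, 1, and Δ_i = (y_(i+1) − y_i)/h_i = -5, -1:
  1·M_0 + 4·M_1 + 1·M_2 = 6(Δ_1 - Δ_0) = 24
Natural end conditions: M_0 = M_2 = 0.
Hence M_0 = 0, M_1 = 6, M_2 = 0.
On [2, 3], S(x) = 2 - 3·(x - 2) + 3·(x - 2)² - 1·(x - 2)³.
With (x - 2) = 1/3: S(7/3) = 35/27.

1.2963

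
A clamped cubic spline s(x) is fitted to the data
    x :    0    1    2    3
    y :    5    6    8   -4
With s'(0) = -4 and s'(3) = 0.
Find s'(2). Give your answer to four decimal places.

-8.8667

Let M_i = s''(x_i). Step sizes h_i = 1, 1, 1; slopes of the chords Δ_i = (y_(i+1) - y_i)/h_i = 1, 2, -12.
  1·M_0 + 4·M_1 + 1·M_2 = 6(Δ_1 - Δ_0) = 6
  1·M_1 + 4·M_2 + 1·M_3 = 6(Δ_2 - Δ_1) = -84
Clamped end conditions give two more equations: 2h_0·M_0 + h_0·M_1 = 6(Δ_0 - s'(0)) = 30 and h_2·M_2 + 2h_2·M_3 = 6(s'(3) - Δ_2) = 72.
Hence M_0 = 166/15, M_1 = 118/15, M_2 = -548/15, M_3 = 814/15.
On [2, 3], s'(x) = b_2 + 2c_2·(x - 2) + 3d_2·(x - 2)² with b_2 = Δ_2 - h_2(2M_2 + M_3)/6 = -133/15, c_2 = M_2/2 = -274/15, d_2 = (M_3 - M_2)/(6h_2) = 227/15. So s'(2) = -133/15.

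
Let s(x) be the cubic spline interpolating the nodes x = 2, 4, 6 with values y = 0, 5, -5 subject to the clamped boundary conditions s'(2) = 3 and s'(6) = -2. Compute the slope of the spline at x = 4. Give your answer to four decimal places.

-2.1250

With σ_i denoting the second derivative at x_i, h_i = 2, 2, and Δ_i = (y_(i+1) − y_i)/h_i = 5/2, -5:
  2·σ_0 + 8·σ_1 + 2·σ_2 = 6(Δ_1 - Δ_0) = -45
Clamped end conditions give two more equations: 2h_0·σ_0 + h_0·σ_1 = 6(Δ_0 - s'(2)) = -3 and h_1·σ_1 + 2h_1·σ_2 = 6(s'(6) - Δ_1) = 18.
Forward elimination and back-substitution give σ_0 = 29/8, σ_1 = -35/4, σ_2 = 71/8.
On [4, 6], s'(x) = b_1 + 2c_1·(x - 4) + 3d_1·(x - 4)² with b_1 = Δ_1 - h_1(2σ_1 + σ_2)/6 = -17/8, c_1 = σ_1/2 = -35/8, d_1 = (σ_2 - σ_1)/(6h_1) = 47/32. So s'(4) = -17/8.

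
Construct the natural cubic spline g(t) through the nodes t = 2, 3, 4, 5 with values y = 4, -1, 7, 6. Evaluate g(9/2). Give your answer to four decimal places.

7.7250

Put M_i = g'' at the i-th knot. Here h = (1, 1, 1) and Δ = (-5, 8, -1), so the interior equations h_(i-1)·M_(i-1) + 2(h_(i-1)+h_i)·M_i + h_i·M_(i+1) = 6(Δ_i − Δ_(i-1)) read
  1·M_0 + 4·M_1 + 1·M_2 = 6(Δ_1 - Δ_0) = 78
  1·M_1 + 4·M_2 + 1·M_3 = 6(Δ_2 - Δ_1) = -54
Natural end conditions: M_0 = M_3 = 0.
Hence M_0 = 0, M_1 = 122/5, M_2 = -98/5, M_3 = 0.
On [4, 5], g(t) = 7 + 83/15·(t - 4) - 49/5·(t - 4)² + 49/15·(t - 4)³.
With (t - 4) = 1/2: g(9/2) = 309/40.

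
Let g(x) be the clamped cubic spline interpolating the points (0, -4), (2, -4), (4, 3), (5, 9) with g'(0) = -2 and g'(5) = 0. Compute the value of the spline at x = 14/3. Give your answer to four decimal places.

Write σ_i for g''(x_i). With h_i = 2, 2, 1 and divided differences Δ_i = 0, 7/2, 6, the continuity of g' gives the tridiagonal system
  2·σ_0 + 8·σ_1 + 2·σ_2 = 6(Δ_1 - Δ_0) = 21
  2·σ_1 + 6·σ_2 + 1·σ_3 = 6(Δ_2 - Δ_1) = 15
Clamped end conditions give two more equations: 2h_0·σ_0 + h_0·σ_1 = 6(Δ_0 - g'(0)) = 12 and h_2·σ_2 + 2h_2·σ_3 = 6(g'(5) - Δ_2) = -36.
Solving: σ_0 = 127/46, σ_1 = 11/23, σ_2 = 134/23, σ_3 = -481/23.
On [4, 5], g(x) = 3 + 347/46·(x - 4) + 67/23·(x - 4)² - 205/46·(x - 4)³.
With (x - 4) = 2/3: g(14/3) = 4970/621.

8.0032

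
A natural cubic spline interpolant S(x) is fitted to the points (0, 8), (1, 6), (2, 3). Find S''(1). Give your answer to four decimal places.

-1.5000

Write M_i for S''(x_i). With h_i = 1, 1 and divided differences Δ_i = -2, -3, the continuity of S' gives the tridiagonal system
  1·M_0 + 4·M_1 + 1·M_2 = 6(Δ_1 - Δ_0) = -6
Natural end conditions: M_0 = M_2 = 0.
Forward elimination and back-substitution give M_0 = 0, M_1 = -3/2, M_2 = 0.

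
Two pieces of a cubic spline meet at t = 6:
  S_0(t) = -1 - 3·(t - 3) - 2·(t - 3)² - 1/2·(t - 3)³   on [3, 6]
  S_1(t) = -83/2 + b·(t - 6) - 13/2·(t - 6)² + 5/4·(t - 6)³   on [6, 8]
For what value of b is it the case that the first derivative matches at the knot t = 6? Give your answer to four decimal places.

-28.5000

S_0'(t) = -3 - 4·(t - 3) - 3/2·(t - 3)², so S_0'(6) = -57/2. On the right, S_1'(6) = b, so b = -57/2.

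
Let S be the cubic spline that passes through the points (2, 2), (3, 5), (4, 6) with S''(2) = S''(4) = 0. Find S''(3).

Let M_i = S''(x_i). Step sizes h_i = 1, 1; slopes of the chords Δ_i = (y_(i+1) - y_i)/h_i = 3, 1.
  1·M_0 + 4·M_1 + 1·M_2 = 6(Δ_1 - Δ_0) = -12
Natural end conditions: M_0 = M_2 = 0.
Hence M_0 = 0, M_1 = -3, M_2 = 0.

-3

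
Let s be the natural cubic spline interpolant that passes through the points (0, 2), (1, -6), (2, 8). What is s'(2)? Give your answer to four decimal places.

19.5000

With σ_i denoting the second derivative at x_i, h_i = 1, 1, and Δ_i = (y_(i+1) − y_i)/h_i = -8, 14:
  1·σ_0 + 4·σ_1 + 1·σ_2 = 6(Δ_1 - Δ_0) = 132
Natural end conditions: σ_0 = σ_2 = 0.
Forward elimination and back-substitution give σ_0 = 0, σ_1 = 33, σ_2 = 0.
On [1, 2], s'(x) = b_1 + 2c_1·(x - 1) + 3d_1·(x - 1)² with b_1 = Δ_1 - h_1(2σ_1 + σ_2)/6 = 3, c_1 = σ_1/2 = 33/2, d_1 = (σ_2 - σ_1)/(6h_1) = -11/2. So s'(2) = 39/2.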